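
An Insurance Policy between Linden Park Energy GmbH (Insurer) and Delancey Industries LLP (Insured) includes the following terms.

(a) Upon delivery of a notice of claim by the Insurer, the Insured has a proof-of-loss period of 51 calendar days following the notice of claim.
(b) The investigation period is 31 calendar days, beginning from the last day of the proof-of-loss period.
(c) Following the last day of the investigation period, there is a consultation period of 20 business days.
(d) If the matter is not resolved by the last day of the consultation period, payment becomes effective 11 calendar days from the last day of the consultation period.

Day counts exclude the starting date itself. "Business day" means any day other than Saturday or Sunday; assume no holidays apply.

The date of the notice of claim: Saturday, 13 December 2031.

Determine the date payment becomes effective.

12 April 2032

Adding 51 calendar days to 13 December 2031 gives 2 February 2032, which is the last day of the proof-of-loss period.
Adding 31 calendar days to 2 February 2032 gives 4 March 2032, which is the last day of the investigation period.
The last day of the consultation period: counting 20 business days from Thursday, 4 March 2032 (Mar 5, Mar 8, Mar 9, Mar 10, …, Mar 30, Mar 31, Apr 1, skipping weekends) reaches Thursday, 1 April 2032.
Adding 11 calendar days to 1 April 2032 gives 12 April 2032, which is the date payment becomes effective.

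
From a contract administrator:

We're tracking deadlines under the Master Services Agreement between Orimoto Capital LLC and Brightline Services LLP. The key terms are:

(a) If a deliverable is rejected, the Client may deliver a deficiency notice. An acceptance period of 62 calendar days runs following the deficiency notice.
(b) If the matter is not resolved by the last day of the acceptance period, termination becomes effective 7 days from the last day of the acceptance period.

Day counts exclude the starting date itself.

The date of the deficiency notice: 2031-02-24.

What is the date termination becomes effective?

2031-05-04

Adding 62 calendar days to 2031-02-24 gives 2031-04-27, which is the last day of the acceptance period.
Adding 7 calendar days to 2031-04-27 gives 2031-05-04, which is the date termination becomes effective.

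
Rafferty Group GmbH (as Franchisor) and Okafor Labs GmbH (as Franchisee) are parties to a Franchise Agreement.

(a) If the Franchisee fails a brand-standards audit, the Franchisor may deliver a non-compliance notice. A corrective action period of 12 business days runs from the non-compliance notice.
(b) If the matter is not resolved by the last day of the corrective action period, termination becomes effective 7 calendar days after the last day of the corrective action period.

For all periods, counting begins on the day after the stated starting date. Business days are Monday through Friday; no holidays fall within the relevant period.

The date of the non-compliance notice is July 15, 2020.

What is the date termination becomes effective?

From Wednesday, July 15, 2020, 12 business days (Jul 16, Jul 17, Jul 20, Jul 21, …, Jul 29, Jul 30, Jul 31, skipping weekends) brings us to Friday, July 31, 2020, which is the last day of the corrective action period.
The date termination becomes effective: July 31, 2020 + 7 days = August 7, 2020.

August 7, 2020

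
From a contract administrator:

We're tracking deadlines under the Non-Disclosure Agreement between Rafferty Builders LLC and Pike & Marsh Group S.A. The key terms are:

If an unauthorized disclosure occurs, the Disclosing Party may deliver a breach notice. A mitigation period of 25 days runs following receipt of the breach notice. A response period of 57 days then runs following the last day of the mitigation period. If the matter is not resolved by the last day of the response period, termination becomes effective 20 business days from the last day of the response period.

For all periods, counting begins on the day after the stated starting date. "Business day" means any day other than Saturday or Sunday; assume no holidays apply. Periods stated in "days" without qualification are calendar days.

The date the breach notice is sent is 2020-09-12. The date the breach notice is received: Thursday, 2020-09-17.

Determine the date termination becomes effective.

The last day of the mitigation period: 25 calendar days after 2020-09-17 is 2020-10-12.
The last day of the response period: 57 calendar days after 2020-10-12 is 2020-12-08.
The date termination becomes effective: counting 20 business days from Tuesday, 2020-12-08 (Dec 9, Dec 10, Dec 11, Dec 14, …, Jan 1, Jan 4, Jan 5, skipping weekends) reaches Tuesday, 2021-01-05.

2021-01-05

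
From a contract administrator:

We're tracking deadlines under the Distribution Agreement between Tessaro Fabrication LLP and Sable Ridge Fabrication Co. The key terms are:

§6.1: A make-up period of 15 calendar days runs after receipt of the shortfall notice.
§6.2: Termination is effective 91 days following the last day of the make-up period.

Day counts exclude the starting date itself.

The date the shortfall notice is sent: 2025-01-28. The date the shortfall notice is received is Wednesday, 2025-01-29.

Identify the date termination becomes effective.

2025-05-15

Adding 15 calendar days to 2025-01-29 gives 2025-02-13, which is the last day of the make-up period.
The date termination becomes effective: 2025-02-13 + 91 days = 2025-05-15.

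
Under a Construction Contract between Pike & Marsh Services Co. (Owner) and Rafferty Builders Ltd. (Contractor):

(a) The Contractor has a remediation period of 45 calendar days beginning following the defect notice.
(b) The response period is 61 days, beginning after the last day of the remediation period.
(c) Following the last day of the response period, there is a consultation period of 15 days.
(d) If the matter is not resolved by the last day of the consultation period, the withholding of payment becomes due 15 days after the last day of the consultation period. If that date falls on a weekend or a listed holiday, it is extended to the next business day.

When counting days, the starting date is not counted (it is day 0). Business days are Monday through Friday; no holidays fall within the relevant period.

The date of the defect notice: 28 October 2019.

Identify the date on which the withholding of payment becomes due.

Adding 45 calendar days to 28 October 2019 gives 12 December 2019, which is the last day of the remediation period.
The last day of the response period: 61 calendar days after 12 December 2019 is 11 February 2020.
Adding 15 calendar days to 11 February 2020 gives 26 February 2020, which is the last day of the consultation period.
The date on which the withholding of payment becomes due: 26 February 2020 + 15 days = 12 March 2020. 12 March 2020 is a Thursday, so no roll-forward applies.

12 March 2020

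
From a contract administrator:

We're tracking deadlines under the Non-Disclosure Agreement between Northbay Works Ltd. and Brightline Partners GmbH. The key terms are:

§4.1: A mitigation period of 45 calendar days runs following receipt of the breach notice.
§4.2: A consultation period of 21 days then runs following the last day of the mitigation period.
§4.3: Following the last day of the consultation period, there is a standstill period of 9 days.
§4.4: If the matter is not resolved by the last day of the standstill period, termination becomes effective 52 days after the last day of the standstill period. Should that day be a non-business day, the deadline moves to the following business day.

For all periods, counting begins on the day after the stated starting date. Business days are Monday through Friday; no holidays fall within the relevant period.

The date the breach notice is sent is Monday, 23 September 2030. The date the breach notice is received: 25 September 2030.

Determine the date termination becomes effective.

30 January 2031

The last day of the mitigation period: 45 calendar days after 25 September 2030 is 9 November 2030.
The last day of the consultation period: 9 November 2030 + 21 days = 30 November 2030.
The last day of the standstill period: 30 November 2030 + 9 days = 9 December 2030.
Adding 52 calendar days to 9 December 2030 gives 30 January 2031, which is the date termination becomes effective. 30 January 2031 is a Thursday, so no roll-forward applies.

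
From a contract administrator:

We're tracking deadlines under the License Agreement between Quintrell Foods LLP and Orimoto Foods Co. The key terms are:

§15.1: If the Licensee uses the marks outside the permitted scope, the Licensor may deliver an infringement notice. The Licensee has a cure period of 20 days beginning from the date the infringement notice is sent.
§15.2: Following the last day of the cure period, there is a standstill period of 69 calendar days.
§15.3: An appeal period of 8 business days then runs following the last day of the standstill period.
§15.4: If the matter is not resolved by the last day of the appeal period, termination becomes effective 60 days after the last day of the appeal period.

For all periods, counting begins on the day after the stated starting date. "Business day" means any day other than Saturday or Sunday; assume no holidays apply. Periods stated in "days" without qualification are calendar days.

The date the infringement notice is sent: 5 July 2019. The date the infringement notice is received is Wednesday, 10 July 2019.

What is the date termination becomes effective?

Adding 20 calendar days to 5 July 2019 gives 25 July 2019, which is the last day of the cure period.
Adding 69 calendar days to 25 July 2019 gives 2 October 2019, which is the last day of the standstill period.
The last day of the appeal period: 8 business days after Wednesday, 2 October 2019, skipping weekends — Oct 3, Oct 4, Oct 7, Oct 8, Oct 9, Oct 10, Oct 11, Oct 14 — lands on Monday, 14 October 2019.
The date termination becomes effective: 60 calendar days after 14 October 2019 is 13 December 2019.

13 December 2019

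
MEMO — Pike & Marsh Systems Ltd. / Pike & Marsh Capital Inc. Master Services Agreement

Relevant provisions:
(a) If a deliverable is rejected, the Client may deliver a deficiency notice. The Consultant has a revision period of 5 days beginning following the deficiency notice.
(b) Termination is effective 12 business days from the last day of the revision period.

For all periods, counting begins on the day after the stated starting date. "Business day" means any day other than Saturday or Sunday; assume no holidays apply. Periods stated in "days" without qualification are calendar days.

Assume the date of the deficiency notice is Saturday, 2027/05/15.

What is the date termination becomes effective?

2027/06/07

The last day of the revision period: 2027/05/15 + 5 days = 2027/05/20.
The date termination becomes effective: counting 12 business days from Thursday, 2027/05/20 (May 21, May 24, May 25, May 26, …, Jun 3, Jun 4, Jun 7, skipping weekends) reaches Monday, 2027/06/07.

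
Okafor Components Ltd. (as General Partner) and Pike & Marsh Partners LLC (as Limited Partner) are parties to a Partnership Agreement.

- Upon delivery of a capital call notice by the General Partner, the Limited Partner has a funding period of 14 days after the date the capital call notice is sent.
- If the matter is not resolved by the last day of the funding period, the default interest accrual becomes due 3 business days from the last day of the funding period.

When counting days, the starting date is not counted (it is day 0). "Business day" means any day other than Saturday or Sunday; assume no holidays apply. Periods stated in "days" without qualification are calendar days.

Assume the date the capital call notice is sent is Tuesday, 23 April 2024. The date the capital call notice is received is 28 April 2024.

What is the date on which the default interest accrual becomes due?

10 May 2024

Adding 14 calendar days to 23 April 2024 gives 7 May 2024, which is the last day of the funding period.
From Tuesday, 7 May 2024, 3 business days (May 8, May 9, May 10, skipping weekends) brings us to Friday, 10 May 2024, which is the date on which the default interest accrual becomes due.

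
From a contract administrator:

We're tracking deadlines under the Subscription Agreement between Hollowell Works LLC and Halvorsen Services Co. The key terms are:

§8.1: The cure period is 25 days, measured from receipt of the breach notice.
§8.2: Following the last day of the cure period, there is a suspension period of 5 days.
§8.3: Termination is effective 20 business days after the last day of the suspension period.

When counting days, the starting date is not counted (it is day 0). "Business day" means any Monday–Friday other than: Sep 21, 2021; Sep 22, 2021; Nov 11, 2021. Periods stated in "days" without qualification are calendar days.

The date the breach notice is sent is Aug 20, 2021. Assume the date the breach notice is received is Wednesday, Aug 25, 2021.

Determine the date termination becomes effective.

Oct 22, 2021

The last day of the cure period: 25 calendar days after Aug 25, 2021 is Sep 19, 2021.
The last day of the suspension period: 5 calendar days after Sep 19, 2021 is Sep 24, 2021.
From Friday, Sep 24, 2021, 20 business days (Sep 27, Sep 28, Sep 29, Sep 30, …, Oct 20, Oct 21, Oct 22, skipping weekends) brings us to Friday, Oct 22, 2021, which is the date termination becomes effective.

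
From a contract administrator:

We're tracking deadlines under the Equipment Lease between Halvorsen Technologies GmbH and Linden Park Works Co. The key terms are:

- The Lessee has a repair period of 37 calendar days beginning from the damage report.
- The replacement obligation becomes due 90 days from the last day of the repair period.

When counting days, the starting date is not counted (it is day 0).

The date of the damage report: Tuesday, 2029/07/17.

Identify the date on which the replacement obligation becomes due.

The last day of the repair period: 37 calendar days after 2029/07/17 is 2029/08/23.
Adding 90 calendar days to 2029/08/23 gives 2029/11/21, which is the date on which the replacement obligation becomes due.

2029/11/21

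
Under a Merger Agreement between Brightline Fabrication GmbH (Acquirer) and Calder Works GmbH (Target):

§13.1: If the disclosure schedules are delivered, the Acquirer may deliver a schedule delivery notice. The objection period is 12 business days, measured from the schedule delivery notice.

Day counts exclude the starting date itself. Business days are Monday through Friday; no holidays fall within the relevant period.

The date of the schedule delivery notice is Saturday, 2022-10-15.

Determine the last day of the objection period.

The last day of the objection period: 12 business days after Saturday, 2022-10-15, skipping weekends — Oct 17, Oct 18, Oct 19, Oct 20, …, Oct 28, Oct 31, Nov 1 — lands on Tuesday, 2022-11-01.

2022-11-01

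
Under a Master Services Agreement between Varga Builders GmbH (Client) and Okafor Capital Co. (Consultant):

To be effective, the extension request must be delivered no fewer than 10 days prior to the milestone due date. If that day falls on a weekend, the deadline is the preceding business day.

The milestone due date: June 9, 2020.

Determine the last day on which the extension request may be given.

May 29, 2020

June 9, 2020 minus 10 days is May 30, 2020. That is a Saturday, so the deadline moves back to Friday, May 29, 2020.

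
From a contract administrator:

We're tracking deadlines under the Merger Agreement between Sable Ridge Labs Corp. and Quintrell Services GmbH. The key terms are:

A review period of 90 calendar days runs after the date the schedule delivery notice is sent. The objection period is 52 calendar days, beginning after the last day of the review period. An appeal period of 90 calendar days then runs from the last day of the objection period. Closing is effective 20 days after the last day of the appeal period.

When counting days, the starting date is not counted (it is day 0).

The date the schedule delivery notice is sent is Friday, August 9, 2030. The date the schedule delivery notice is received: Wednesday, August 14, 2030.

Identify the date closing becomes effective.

April 18, 2031

The last day of the review period: August 9, 2030 + 90 days = November 7, 2030.
The last day of the objection period: 52 calendar days after November 7, 2030 is December 29, 2030.
Adding 90 calendar days to December 29, 2030 gives March 29, 2031, which is the last day of the appeal period.
The date closing becomes effective: 20 calendar days after March 29, 2031 is April 18, 2031.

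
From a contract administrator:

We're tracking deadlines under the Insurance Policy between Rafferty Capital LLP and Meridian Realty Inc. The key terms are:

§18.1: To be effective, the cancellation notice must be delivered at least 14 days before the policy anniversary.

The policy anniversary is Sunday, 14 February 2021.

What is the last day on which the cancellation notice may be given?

31 January 2021

14 February 2021 minus 14 days is 31 January 2021.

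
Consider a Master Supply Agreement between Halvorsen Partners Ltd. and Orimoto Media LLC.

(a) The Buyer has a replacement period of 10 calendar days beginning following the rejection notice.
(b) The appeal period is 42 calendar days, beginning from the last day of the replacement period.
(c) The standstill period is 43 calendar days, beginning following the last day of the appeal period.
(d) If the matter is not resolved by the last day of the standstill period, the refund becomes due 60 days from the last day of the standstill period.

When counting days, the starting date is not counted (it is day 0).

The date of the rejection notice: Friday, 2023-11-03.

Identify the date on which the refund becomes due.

The last day of the replacement period: 10 calendar days after 2023-11-03 is 2023-11-13.
The last day of the appeal period: 2023-11-13 + 42 days = 2023-12-25.
Adding 43 calendar days to 2023-12-25 gives 2024-02-06, which is the last day of the standstill period.
The date on which the refund becomes due: 60 calendar days after 2024-02-06 is 2024-04-06.

2024-04-06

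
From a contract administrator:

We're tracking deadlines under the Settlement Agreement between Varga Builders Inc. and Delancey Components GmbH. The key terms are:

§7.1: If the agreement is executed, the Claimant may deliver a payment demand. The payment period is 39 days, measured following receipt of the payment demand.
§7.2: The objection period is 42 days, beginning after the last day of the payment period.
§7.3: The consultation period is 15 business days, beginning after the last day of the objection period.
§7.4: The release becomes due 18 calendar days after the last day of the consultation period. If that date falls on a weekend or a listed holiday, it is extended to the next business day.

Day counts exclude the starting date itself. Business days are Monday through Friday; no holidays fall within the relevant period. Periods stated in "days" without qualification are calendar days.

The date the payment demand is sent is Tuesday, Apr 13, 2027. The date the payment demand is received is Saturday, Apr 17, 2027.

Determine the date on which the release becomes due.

The last day of the payment period: 39 calendar days after Apr 17, 2027 is May 26, 2027.
Adding 42 calendar days to May 26, 2027 gives Jul 7, 2027, which is the last day of the objection period.
The last day of the consultation period: counting 15 business days from Wednesday, Jul 7, 2027 (Jul 8, Jul 9, Jul 12, Jul 13, …, Jul 26, Jul 27, Jul 28, skipping weekends) reaches Wednesday, Jul 28, 2027.
The date on which the release becomes due: 18 calendar days after Jul 28, 2027 is Aug 15, 2027. That falls on a Sunday, so it rolls to the next business day, Monday, Aug 16, 2027.

Aug 16, 2027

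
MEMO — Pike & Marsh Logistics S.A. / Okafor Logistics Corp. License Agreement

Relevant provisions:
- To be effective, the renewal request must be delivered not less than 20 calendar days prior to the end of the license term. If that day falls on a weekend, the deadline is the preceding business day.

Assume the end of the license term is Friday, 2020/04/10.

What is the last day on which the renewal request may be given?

2020/04/10 minus 20 days is 2020/03/21. That is a Saturday, so the deadline moves back to Friday, 2020/03/20.

2020/03/20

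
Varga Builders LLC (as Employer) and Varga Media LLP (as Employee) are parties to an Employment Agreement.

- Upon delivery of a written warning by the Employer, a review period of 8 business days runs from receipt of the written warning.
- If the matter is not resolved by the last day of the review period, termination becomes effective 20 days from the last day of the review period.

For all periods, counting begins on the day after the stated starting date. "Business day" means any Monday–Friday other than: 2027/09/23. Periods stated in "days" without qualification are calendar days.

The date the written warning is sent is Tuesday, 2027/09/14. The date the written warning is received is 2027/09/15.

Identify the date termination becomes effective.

2027/10/18

From Wednesday, 2027/09/15, 8 business days (Sep 16, Sep 17, Sep 20, Sep 21, Sep 22, Sep 24, Sep 27, Sep 28, skipping weekends and the listed holiday on Sep 23) brings us to Tuesday, 2027/09/28, which is the last day of the review period.
The date termination becomes effective: 20 calendar days after 2027/09/28 is 2027/10/18.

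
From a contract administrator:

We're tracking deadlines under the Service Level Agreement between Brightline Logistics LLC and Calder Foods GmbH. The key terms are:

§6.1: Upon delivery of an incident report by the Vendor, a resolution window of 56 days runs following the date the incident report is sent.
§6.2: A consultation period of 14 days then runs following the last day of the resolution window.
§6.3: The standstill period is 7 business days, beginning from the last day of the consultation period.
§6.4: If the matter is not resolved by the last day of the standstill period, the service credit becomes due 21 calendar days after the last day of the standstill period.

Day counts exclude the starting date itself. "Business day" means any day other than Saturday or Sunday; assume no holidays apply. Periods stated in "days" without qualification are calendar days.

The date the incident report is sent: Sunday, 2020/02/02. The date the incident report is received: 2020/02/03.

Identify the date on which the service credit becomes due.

2020/05/12

The last day of the resolution window: 56 calendar days after 2020/02/02 is 2020/03/29.
Adding 14 calendar days to 2020/03/29 gives 2020/04/12, which is the last day of the consultation period.
From Sunday, 2020/04/12, 7 business days (Apr 13, Apr 14, Apr 15, Apr 16, Apr 17, Apr 20, Apr 21, skipping weekends) brings us to Tuesday, 2020/04/21, which is the last day of the standstill period.
The date on which the service credit becomes due: 21 calendar days after 2020/04/21 is 2020/05/12.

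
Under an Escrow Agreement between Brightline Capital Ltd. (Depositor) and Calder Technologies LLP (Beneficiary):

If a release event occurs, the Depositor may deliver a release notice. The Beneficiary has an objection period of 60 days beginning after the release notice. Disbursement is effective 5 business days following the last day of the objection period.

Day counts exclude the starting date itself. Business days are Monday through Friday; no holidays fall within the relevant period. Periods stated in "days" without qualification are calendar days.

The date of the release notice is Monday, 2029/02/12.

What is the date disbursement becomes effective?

The last day of the objection period: 60 calendar days after 2029/02/12 is 2029/04/13.
The date disbursement becomes effective: 5 business days after Friday, 2029/04/13, skipping weekends — Apr 16, Apr 17, Apr 18, Apr 19, Apr 20 — lands on Friday, 2029/04/20.

2029/04/20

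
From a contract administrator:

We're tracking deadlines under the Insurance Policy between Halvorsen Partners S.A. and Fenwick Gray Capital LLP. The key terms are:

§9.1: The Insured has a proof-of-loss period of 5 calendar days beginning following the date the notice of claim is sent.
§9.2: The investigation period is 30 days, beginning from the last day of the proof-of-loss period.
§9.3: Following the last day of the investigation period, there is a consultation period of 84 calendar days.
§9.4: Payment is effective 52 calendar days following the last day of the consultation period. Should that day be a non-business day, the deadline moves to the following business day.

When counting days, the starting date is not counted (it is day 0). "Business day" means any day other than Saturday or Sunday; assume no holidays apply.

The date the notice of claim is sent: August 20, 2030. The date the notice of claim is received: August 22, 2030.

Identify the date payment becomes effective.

February 7, 2031

The last day of the proof-of-loss period: 5 calendar days after August 20, 2030 is August 25, 2030.
Adding 30 calendar days to August 25, 2030 gives September 24, 2030, which is the last day of the investigation period.
Adding 84 calendar days to September 24, 2030 gives December 17, 2030, which is the last day of the consultation period.
The date payment becomes effective: December 17, 2030 + 52 days = February 7, 2031. February 7, 2031 is a Friday, so no roll-forward applies.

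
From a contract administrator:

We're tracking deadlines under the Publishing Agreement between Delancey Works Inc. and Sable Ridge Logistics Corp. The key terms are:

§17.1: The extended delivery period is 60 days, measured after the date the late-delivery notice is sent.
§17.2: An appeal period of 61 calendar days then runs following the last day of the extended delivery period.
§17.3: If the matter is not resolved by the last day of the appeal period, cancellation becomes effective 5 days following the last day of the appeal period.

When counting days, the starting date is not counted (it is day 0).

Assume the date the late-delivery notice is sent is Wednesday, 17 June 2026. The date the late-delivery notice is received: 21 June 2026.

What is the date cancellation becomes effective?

Adding 60 calendar days to 17 June 2026 gives 16 August 2026, which is the last day of the extended delivery period.
The last day of the appeal period: 16 August 2026 + 61 days = 16 October 2026.
The date cancellation becomes effective: 16 October 2026 + 5 days = 21 October 2026.

21 October 2026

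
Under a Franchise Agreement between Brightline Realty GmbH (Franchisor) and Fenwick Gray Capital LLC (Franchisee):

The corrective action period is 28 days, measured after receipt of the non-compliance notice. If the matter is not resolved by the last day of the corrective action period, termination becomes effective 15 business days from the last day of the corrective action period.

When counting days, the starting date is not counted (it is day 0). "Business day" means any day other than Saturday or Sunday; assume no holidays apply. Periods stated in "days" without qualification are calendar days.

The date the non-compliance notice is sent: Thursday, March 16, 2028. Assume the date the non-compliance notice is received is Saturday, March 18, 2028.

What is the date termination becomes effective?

The last day of the corrective action period: 28 calendar days after March 18, 2028 is April 15, 2028.
From Saturday, April 15, 2028, 15 business days (Apr 17, Apr 18, Apr 19, Apr 20, …, May 3, May 4, May 5, skipping weekends) brings us to Friday, May 5, 2028, which is the date termination becomes effective.

May 5, 2028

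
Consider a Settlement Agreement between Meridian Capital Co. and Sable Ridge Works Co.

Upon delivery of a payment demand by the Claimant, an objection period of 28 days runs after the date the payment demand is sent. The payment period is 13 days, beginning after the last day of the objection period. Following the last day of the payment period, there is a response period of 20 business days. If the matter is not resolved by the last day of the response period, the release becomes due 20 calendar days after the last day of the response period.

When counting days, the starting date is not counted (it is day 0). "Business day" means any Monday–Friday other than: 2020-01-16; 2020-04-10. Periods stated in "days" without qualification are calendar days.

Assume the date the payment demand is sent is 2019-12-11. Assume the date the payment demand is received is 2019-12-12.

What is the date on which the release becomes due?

The last day of the objection period: 2019-12-11 + 28 days = 2020-01-08.
The last day of the payment period: 2020-01-08 + 13 days = 2020-01-21.
From Tuesday, 2020-01-21, 20 business days (Jan 22, Jan 23, Jan 24, Jan 27, …, Feb 14, Feb 17, Feb 18, skipping weekends) brings us to Tuesday, 2020-02-18, which is the last day of the response period.
The date on which the release becomes due: 20 calendar days after 2020-02-18 is 2020-03-09.

2020-03-09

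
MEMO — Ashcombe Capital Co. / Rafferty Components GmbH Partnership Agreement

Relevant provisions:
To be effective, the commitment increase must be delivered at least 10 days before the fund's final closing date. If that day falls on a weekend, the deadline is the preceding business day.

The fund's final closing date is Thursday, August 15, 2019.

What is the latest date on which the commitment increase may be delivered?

August 15, 2019 minus 10 days is August 5, 2019. That is a Monday, so no adjustment is needed.

August 5, 2019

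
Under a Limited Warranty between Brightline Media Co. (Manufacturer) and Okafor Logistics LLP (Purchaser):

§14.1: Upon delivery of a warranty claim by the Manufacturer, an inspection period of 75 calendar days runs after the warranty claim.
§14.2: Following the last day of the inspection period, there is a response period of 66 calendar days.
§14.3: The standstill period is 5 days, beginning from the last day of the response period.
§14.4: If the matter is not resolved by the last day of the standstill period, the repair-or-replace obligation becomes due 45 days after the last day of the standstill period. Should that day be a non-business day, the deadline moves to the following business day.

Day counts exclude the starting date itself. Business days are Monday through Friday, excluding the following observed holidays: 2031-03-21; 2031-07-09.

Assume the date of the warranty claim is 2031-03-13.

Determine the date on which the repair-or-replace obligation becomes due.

The last day of the inspection period: 75 calendar days after 2031-03-13 is 2031-05-27.
The last day of the response period: 66 calendar days after 2031-05-27 is 2031-08-01.
Adding 5 calendar days to 2031-08-01 gives 2031-08-06, which is the last day of the standstill period.
Adding 45 calendar days to 2031-08-06 gives 2031-09-20, which is the date on which the repair-or-replace obligation becomes due. That falls on a Saturday, so it rolls to the next business day, Monday, 2031-09-22.

2031-09-22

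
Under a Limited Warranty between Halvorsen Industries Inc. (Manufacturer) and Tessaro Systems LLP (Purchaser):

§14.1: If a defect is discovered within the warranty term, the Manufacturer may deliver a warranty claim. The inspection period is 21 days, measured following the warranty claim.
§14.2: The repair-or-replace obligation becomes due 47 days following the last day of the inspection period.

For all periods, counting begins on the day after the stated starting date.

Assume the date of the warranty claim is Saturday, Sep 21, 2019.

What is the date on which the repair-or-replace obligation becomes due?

Nov 28, 2019

Adding 21 calendar days to Sep 21, 2019 gives Oct 12, 2019, which is the last day of the inspection period.
The date on which the repair-or-replace obligation becomes due: 47 calendar days after Oct 12, 2019 is Nov 28, 2019.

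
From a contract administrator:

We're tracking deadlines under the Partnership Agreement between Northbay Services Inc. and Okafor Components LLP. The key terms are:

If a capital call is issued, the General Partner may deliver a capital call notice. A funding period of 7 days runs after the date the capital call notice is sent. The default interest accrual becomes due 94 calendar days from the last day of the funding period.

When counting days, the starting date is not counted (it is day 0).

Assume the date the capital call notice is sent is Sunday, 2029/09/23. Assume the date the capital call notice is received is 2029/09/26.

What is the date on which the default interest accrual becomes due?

The last day of the funding period: 7 calendar days after 2029/09/23 is 2029/09/30.
The date on which the default interest accrual becomes due: 94 calendar days after 2029/09/30 is 2030/01/02.

2030/01/02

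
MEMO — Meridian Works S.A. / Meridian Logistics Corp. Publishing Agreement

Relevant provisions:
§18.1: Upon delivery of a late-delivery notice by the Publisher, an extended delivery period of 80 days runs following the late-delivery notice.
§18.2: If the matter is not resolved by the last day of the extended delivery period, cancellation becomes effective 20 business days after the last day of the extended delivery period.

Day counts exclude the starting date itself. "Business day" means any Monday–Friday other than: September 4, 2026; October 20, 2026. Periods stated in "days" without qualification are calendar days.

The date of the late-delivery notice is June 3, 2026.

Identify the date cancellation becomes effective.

The last day of the extended delivery period: June 3, 2026 + 80 days = August 22, 2026.
From Saturday, August 22, 2026, 20 business days (Aug 24, Aug 25, Aug 26, Aug 27, …, Sep 17, Sep 18, Sep 21, skipping weekends and the listed holiday on Sep 4) brings us to Monday, September 21, 2026, which is the date cancellation becomes effective.

September 21, 2026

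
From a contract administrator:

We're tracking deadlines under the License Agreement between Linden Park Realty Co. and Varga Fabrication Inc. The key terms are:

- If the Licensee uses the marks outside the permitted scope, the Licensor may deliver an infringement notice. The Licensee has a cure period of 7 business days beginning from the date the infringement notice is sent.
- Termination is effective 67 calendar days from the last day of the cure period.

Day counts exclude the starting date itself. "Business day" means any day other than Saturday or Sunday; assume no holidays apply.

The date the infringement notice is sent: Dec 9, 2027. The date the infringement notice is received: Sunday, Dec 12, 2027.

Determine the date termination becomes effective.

Feb 25, 2028

The last day of the cure period: 7 business days after Thursday, Dec 9, 2027, skipping weekends — Dec 10, Dec 13, Dec 14, Dec 15, Dec 16, Dec 17, Dec 20 — lands on Monday, Dec 20, 2027.
Adding 67 calendar days to Dec 20, 2027 gives Feb 25, 2028, which is the date termination becomes effective.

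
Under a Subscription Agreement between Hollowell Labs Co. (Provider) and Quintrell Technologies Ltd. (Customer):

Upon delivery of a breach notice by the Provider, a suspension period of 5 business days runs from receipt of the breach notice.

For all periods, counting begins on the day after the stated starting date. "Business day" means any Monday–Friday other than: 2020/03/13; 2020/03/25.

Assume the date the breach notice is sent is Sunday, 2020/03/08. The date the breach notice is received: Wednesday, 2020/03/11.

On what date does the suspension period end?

2020/03/19

From Wednesday, 2020/03/11, 5 business days (Mar 12, Mar 16, Mar 17, Mar 18, Mar 19, skipping weekends and the listed holiday on Mar 13) brings us to Thursday, 2020/03/19, which is the last day of the suspension period.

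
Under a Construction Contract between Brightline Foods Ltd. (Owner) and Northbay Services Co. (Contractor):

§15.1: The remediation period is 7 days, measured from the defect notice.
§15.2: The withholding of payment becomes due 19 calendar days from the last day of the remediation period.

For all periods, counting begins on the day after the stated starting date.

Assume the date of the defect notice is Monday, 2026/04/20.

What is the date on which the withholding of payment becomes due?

2026/05/16

The last day of the remediation period: 7 calendar days after 2026/04/20 is 2026/04/27.
Adding 19 calendar days to 2026/04/27 gives 2026/05/16, which is the date on which the withholding of payment becomes due.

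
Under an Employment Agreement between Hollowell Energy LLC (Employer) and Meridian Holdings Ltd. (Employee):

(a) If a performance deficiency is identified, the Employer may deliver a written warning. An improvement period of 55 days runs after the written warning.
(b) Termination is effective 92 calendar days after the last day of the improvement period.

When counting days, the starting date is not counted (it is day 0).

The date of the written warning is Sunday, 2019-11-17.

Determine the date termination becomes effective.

2020-04-12

The last day of the improvement period: 55 calendar days after 2019-11-17 is 2020-01-11.
The date termination becomes effective: 92 calendar days after 2020-01-11 is 2020-04-12.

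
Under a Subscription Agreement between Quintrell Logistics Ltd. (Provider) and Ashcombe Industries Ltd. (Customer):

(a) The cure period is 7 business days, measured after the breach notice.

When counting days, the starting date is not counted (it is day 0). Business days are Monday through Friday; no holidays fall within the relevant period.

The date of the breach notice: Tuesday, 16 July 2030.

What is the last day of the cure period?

The last day of the cure period: 7 business days after Tuesday, 16 July 2030, skipping weekends — Jul 17, Jul 18, Jul 19, Jul 22, Jul 23, Jul 24, Jul 25 — lands on Thursday, 25 July 2030.

25 July 2030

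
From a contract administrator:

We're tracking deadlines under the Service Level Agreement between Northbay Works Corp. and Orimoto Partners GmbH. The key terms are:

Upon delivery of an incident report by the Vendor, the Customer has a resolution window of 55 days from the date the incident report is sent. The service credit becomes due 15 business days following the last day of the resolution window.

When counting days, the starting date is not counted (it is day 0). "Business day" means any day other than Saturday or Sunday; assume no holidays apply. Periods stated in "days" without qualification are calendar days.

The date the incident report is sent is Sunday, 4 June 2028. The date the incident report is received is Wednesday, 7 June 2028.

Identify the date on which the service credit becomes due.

The last day of the resolution window: 55 calendar days after 4 June 2028 is 29 July 2028.
The date on which the service credit becomes due: 15 business days after Saturday, 29 July 2028, skipping weekends — Jul 31, Aug 1, Aug 2, Aug 3, …, Aug 16, Aug 17, Aug 18 — lands on Friday, 18 August 2028.

18 August 2028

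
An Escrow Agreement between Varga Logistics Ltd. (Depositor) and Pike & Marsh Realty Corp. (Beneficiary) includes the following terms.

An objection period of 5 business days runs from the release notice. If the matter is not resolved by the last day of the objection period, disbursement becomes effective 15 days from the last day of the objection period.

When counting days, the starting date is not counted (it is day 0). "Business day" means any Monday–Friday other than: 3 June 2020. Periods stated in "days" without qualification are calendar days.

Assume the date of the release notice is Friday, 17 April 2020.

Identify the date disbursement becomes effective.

From Friday, 17 April 2020, 5 business days (Apr 20, Apr 21, Apr 22, Apr 23, Apr 24, skipping weekends) brings us to Friday, 24 April 2020, which is the last day of the objection period.
The date disbursement becomes effective: 24 April 2020 + 15 days = 9 May 2020.

9 May 2020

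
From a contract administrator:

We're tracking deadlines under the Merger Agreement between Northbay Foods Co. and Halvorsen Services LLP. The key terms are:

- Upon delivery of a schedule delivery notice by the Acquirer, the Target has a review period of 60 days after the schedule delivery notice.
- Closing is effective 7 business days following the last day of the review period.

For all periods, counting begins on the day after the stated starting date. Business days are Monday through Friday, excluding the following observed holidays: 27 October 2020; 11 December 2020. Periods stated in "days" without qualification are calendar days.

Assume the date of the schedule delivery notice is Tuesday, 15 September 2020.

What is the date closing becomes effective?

The last day of the review period: 15 September 2020 + 60 days = 14 November 2020.
From Saturday, 14 November 2020, 7 business days (Nov 16, Nov 17, Nov 18, Nov 19, Nov 20, Nov 23, Nov 24, skipping weekends) brings us to Tuesday, 24 November 2020, which is the date closing becomes effective.

24 November 2020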